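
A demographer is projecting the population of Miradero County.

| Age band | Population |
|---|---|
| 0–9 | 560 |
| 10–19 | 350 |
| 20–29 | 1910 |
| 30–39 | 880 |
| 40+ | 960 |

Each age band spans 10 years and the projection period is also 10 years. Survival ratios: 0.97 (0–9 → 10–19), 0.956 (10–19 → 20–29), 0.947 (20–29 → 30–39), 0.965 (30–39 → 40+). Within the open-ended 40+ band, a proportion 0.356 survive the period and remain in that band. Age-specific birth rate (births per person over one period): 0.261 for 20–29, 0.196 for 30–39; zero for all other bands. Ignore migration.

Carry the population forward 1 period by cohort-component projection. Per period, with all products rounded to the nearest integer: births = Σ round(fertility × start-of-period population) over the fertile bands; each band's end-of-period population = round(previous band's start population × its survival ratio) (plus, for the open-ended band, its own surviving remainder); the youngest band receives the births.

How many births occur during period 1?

671

Call the bands 1 to 5, youngest first.
Period 1.
Births: 1910 × 0.261 = 499, 880 × 0.196 = 172 ⇒ total 671
Band 2: 560 × 0.97 = 543
Band 3: 350 × 0.956 = 335
Band 4: 1910 × 0.947 = 1809
Band 5: 880 × 0.965 + 960 × 0.356 = 849 + 342 = 1191
Giving 671 / 543 / 335 / 1809 / 1191.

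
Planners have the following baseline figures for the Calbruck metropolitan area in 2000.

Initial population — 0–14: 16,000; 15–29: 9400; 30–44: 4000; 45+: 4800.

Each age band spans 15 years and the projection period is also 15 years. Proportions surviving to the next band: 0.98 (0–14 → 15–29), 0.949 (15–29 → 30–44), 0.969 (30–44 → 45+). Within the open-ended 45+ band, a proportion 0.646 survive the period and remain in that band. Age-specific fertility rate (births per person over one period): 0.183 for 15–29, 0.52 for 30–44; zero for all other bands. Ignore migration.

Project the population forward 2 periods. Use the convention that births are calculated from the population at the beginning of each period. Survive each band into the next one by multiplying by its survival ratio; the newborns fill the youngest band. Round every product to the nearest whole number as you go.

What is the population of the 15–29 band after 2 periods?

— Period 1 —
Births: 9400 × 0.183 = 1720  |  4000 × 0.52 = 2080 → 3800
15–29: 16000 × 0.98 = 15680
30–44: 9400 × 0.949 = 8921
45+: 4000 × 0.969 + 4800 × 0.646 = 3876 + 3101 = 6977
Giving 3800 / 15680 / 8921 / 6977.
— Period 2 —
Births: 15680 × 0.183 = 2869  |  8921 × 0.52 = 4639 → 7508
15–29: 3800 × 0.98 = 3724
30–44: 15680 × 0.949 = 14880
45+: 8921 × 0.969 + 6977 × 0.646 = 8644 + 4507 = 13151
Giving 7508 / 3724 / 14880 / 13151.

3724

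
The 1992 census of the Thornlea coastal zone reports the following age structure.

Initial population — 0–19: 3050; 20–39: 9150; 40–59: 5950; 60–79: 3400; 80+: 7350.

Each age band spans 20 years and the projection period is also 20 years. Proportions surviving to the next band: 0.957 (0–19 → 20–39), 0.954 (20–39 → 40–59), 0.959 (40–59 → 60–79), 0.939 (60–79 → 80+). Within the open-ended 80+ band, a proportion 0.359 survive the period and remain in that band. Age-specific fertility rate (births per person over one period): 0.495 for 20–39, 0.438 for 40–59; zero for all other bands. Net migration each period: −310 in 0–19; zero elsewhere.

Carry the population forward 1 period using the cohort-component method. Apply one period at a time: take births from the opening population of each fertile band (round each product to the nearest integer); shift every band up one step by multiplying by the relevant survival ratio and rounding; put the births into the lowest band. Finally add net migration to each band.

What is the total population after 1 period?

Let band 1 be 0–19 through band 5 = 80+.
— Period 1 —
Births: 9150 × 0.495 = 4529, 5950 × 0.438 = 2606 → total 7135
Band 2: 3050 × 0.957 = 2919
Band 3: 9150 × 0.954 = 8729
Band 4: 5950 × 0.959 = 5706
Band 5: 3400 × 0.939 + 7350 × 0.359 = 3193 + 2639 = 5832
Net migration: Band 1 − 310 → 6825
End of period: [6825, 2919, 8729, 5706, 5832]
Total after period 1: 6825 + 2919 + 8729 + 5706 + 5832 = 30011

30011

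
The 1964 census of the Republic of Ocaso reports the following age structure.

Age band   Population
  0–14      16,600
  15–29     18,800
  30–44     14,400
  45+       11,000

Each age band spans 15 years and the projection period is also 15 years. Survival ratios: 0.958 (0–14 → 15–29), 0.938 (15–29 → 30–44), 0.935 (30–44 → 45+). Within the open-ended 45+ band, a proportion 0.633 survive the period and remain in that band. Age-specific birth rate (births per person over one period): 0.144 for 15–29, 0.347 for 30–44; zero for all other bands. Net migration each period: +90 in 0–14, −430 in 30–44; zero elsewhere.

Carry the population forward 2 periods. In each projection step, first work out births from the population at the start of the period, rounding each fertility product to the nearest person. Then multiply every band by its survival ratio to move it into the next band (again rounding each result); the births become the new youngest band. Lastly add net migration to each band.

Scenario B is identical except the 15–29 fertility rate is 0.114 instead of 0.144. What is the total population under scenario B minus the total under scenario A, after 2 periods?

-1018

After projecting period 1:
Births: 18800 * 0.144 = 2707  |  14400 * 0.347 = 4997 ⇒ total 7704
15–29: 16600 * 0.958 = 15903
30–44: 18800 * 0.938 = 17634
45+: 14400 * 0.935 + 11000 * 0.633 = 13464 + 6963 = 20427
Net migration: 0–14 + 90 → 7794; 30–44 − 430 → 17204
→ [7794, 15903, 17204, 20427]
After projecting period 2:
Births: 15903 * 0.144 = 2290  |  17204 * 0.347 = 5970 ⇒ total 8260
15–29: 7794 * 0.958 = 7467
30–44: 15903 * 0.938 = 14917
45+: 17204 * 0.935 + 20427 * 0.633 = 16086 + 12930 = 29016
Net migration: 0–14 + 90 → 8350; 30–44 − 430 → 14487
→ [8350, 7467, 14487, 29016]
Scenario A total after 2 periods: 59320
Scenario B projection —
After projecting period 1:
Births: 18800 * 0.114 = 2143  |  14400 * 0.347 = 4997 ⇒ total 7140
15–29: 16600 * 0.958 = 15903
30–44: 18800 * 0.938 = 17634
45+: 14400 * 0.935 + 11000 * 0.633 = 13464 + 6963 = 20427
Net migration: 0–14 + 90 → 7230; 30–44 − 430 → 17204
→ [7230, 15903, 17204, 20427]
After projecting period 2:
Births: 15903 * 0.114 = 1813  |  17204 * 0.347 = 5970 ⇒ total 7783
15–29: 7230 * 0.958 = 6926
30–44: 15903 * 0.938 = 14917
45+: 17204 * 0.935 + 20427 * 0.633 = 16086 + 12930 = 29016
Net migration: 0–14 + 90 → 7873; 30–44 − 430 → 14487
→ [7873, 6926, 14487, 29016]
Scenario B total after 2 periods: 58302
Difference B − A = 58302 − 59320 = -1018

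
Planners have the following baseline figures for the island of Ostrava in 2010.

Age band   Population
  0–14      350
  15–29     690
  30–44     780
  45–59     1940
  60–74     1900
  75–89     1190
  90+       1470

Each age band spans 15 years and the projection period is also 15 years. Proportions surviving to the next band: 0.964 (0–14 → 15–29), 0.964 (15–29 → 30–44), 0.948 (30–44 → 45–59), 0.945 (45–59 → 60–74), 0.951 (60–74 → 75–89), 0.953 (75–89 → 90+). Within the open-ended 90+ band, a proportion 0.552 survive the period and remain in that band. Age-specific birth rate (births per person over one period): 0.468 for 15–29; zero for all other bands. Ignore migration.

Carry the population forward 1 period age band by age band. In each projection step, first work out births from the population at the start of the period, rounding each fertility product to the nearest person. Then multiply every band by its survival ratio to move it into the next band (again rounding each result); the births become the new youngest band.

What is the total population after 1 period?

(Groups numbered youngest = 1 to oldest = 7.)
[period 1]
Births: 690 * 0.468 = 323
Group 2: 350 * 0.964 = 337
Group 3: 690 * 0.964 = 665
Group 4: 780 * 0.948 = 739
Group 5: 1940 * 0.945 = 1833
Group 6: 1900 * 0.951 = 1807
Group 7: 1190 * 0.953 + 1470 * 0.552 = 1134 + 811 = 1945
Population now: 0–14=323, 15–29=337, 30–44=665, 45–59=739, 60–74=1833, 75–89=1807, 90+=1945
Total after period 1: 323 + 337 + 665 + 739 + 1833 + 1807 + 1945 = 7649

7649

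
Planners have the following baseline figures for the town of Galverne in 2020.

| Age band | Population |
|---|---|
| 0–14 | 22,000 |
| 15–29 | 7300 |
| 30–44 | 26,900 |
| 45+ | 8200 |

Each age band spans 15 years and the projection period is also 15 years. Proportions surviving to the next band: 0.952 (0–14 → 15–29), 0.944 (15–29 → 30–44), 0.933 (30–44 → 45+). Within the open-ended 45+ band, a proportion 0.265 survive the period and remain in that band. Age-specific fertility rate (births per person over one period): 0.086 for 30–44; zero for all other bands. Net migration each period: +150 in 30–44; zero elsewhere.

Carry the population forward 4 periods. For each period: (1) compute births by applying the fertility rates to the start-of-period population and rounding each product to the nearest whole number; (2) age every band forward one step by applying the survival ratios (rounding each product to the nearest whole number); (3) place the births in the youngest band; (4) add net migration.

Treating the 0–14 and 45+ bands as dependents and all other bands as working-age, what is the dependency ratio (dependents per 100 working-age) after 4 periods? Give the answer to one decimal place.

351.1

— Period 1 —
Births: 26900 × 0.086 = 2313
15–29: 22000 × 0.952 = 20944
30–44: 7300 × 0.944 = 6891
45+: 26900 × 0.933 + 8200 × 0.265 = 25098 + 2173 = 27271
Net migration: 30–44 + 150 → 7041
End of period: [2313, 20944, 7041, 27271]
— Period 2 —
Births: 7041 × 0.086 = 606
15–29: 2313 × 0.952 = 2202
30–44: 20944 × 0.944 = 19771
45+: 7041 × 0.933 + 27271 × 0.265 = 6569 + 7227 = 13796
Net migration: 30–44 + 150 → 19921
End of period: [606, 2202, 19921, 13796]
— Period 3 —
Births: 19921 × 0.086 = 1713
15–29: 606 × 0.952 = 577
30–44: 2202 × 0.944 = 2079
45+: 19921 × 0.933 + 13796 × 0.265 = 18586 + 3656 = 22242
Net migration: 30–44 + 150 → 2229
End of period: [1713, 577, 2229, 22242]
— Period 4 —
Births: 2229 × 0.086 = 192
15–29: 1713 × 0.952 = 1631
30–44: 577 × 0.944 = 545
45+: 2229 × 0.933 + 22242 × 0.265 = 2080 + 5894 = 7974
Net migration: 30–44 + 150 → 695
End of period: [192, 1631, 695, 7974]
Dependents (band 0–14 + band 45+) = 192 + 7974 = 8166; working-age = 2326; ratio = 8166/2326 × 100 = 351.1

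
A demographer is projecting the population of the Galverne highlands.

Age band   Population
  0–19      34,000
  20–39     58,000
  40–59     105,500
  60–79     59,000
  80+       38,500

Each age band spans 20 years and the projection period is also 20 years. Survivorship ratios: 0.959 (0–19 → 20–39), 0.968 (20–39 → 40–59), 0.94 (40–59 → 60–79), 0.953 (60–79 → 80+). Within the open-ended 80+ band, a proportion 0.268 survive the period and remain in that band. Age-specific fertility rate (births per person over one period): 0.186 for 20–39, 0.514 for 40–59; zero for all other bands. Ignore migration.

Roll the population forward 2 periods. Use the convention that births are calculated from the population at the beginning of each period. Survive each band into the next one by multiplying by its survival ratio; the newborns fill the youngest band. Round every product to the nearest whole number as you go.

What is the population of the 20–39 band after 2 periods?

62349

Let band 1 be 0–19 through band 5 = 80+.
After projecting period 1:
Births: 58000 * 0.186 = 10788  |  105500 * 0.514 = 54227 — total 65015
Band 2: 34000 * 0.959 = 32606
Band 3: 58000 * 0.968 = 56144
Band 4: 105500 * 0.94 = 99170
Band 5: 59000 * 0.953 + 38500 * 0.268 = 56227 + 10318 = 66545
Population now: 0–19=65015, 20–39=32606, 40–59=56144, 60–79=99170, 80+=66545
After projecting period 2:
Births: 32606 * 0.186 = 6065  |  56144 * 0.514 = 28858 — total 34923
Band 2: 65015 * 0.959 = 62349
Band 3: 32606 * 0.968 = 31563
Band 4: 56144 * 0.94 = 52775
Band 5: 99170 * 0.953 + 66545 * 0.268 = 94509 + 17834 = 112343
Population now: 0–19=34923, 20–39=62349, 40–59=31563, 60–79=52775, 80+=112343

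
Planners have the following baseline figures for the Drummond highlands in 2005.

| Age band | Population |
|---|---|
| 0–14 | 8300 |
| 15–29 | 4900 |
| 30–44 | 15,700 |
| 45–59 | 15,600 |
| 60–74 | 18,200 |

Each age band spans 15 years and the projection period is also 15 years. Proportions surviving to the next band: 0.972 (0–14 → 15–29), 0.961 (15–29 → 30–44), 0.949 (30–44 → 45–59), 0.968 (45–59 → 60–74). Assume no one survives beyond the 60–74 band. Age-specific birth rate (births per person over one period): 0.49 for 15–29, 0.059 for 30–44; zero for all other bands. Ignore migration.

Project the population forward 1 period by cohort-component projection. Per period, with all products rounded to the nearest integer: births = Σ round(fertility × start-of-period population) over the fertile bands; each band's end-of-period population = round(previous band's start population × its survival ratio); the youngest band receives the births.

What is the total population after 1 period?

46104

Call the groups 1 to 5, youngest first.
After projecting period 1:
Births: 4900 × 0.49 = 2401  |  15700 × 0.059 = 926 — total 3327
Group 2: 8300 × 0.972 = 8068
Group 3: 4900 × 0.961 = 4709
Group 4: 15700 × 0.949 = 14899
Group 5: 15600 × 0.968 = 15101
Giving 3327 / 8068 / 4709 / 14899 / 15101.
Total after period 1: 3327 + 8068 + 4709 + 14899 + 15101 = 46104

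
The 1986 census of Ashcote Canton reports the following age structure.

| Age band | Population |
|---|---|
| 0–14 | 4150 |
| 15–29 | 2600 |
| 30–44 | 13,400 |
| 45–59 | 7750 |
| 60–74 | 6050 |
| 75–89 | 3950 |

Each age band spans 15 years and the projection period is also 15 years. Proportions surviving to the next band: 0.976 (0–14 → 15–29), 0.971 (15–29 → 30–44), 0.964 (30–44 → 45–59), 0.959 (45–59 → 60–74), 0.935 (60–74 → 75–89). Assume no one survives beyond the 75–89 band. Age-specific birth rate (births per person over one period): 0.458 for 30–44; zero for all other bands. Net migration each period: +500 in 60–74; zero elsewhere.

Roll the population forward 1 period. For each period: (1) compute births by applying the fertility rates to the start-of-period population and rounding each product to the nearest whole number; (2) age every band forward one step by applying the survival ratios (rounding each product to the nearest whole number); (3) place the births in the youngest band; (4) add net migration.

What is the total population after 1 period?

— Period 1 —
Births: 13400 * 0.458 = 6137
15–29: 4150 * 0.976 = 4050
30–44: 2600 * 0.971 = 2525
45–59: 13400 * 0.964 = 12918
60–74: 7750 * 0.959 = 7432
75–89: 6050 * 0.935 = 5657
Net migration: 60–74 + 500 → 7932
Population now: 0–14=6137, 15–29=4050, 30–44=2525, 45–59=12918, 60–74=7932, 75–89=5657
Total after period 1: 6137 + 4050 + 2525 + 12918 + 7932 + 5657 = 39219

39219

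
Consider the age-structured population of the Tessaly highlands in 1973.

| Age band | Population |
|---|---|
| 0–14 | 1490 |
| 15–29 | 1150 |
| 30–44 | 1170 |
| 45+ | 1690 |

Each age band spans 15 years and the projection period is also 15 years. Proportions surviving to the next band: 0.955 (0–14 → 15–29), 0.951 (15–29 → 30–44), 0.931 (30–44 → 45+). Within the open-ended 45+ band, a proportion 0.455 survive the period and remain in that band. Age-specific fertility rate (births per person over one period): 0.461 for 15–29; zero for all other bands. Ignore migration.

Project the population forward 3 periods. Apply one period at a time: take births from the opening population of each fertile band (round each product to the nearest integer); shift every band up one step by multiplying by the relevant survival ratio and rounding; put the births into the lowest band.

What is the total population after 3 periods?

3448

After projecting period 1:
Births: 1150 × 0.461 = 530
15–29: 1490 × 0.955 = 1423
30–44: 1150 × 0.951 = 1094
45+: 1170 × 0.931 + 1690 × 0.455 = 1089 + 769 = 1858
→ [530, 1423, 1094, 1858]
After projecting period 2:
Births: 1423 × 0.461 = 656
15–29: 530 × 0.955 = 506
30–44: 1423 × 0.951 = 1353
45+: 1094 × 0.931 + 1858 × 0.455 = 1019 + 845 = 1864
→ [656, 506, 1353, 1864]
After projecting period 3:
Births: 506 × 0.461 = 233
15–29: 656 × 0.955 = 626
30–44: 506 × 0.951 = 481
45+: 1353 × 0.931 + 1864 × 0.455 = 1260 + 848 = 2108
→ [233, 626, 481, 2108]
Total after period 3: 233 + 626 + 481 + 2108 = 3448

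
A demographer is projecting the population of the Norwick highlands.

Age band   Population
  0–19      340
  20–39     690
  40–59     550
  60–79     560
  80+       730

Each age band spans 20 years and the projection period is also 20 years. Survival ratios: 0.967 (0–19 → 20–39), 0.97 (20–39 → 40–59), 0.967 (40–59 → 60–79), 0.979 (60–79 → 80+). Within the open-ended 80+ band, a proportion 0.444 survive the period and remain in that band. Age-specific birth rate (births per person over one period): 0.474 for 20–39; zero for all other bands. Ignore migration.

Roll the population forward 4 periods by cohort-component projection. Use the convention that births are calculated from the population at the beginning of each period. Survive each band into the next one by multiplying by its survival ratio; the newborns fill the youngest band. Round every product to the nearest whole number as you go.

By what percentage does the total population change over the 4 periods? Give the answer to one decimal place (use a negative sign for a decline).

-50.5

(Groups numbered youngest = 1 to oldest = 5.)
Period 1:
Births: 690 * 0.474 = 327
Group 2: 340 * 0.967 = 329
Group 3: 690 * 0.97 = 669
Group 4: 550 * 0.967 = 532
Group 5: 560 * 0.979 + 730 * 0.444 = 548 + 324 = 872
End of period: [327, 329, 669, 532, 872]
Period 2:
Births: 329 * 0.474 = 156
Group 2: 327 * 0.967 = 316
Group 3: 329 * 0.97 = 319
Group 4: 669 * 0.967 = 647
Group 5: 532 * 0.979 + 872 * 0.444 = 521 + 387 = 908
End of period: [156, 316, 319, 647, 908]
Period 3:
Births: 316 * 0.474 = 150
Group 2: 156 * 0.967 = 151
Group 3: 316 * 0.97 = 307
Group 4: 319 * 0.967 = 308
Group 5: 647 * 0.979 + 908 * 0.444 = 633 + 403 = 1036
End of period: [150, 151, 307, 308, 1036]
Period 4:
Births: 151 * 0.474 = 72
Group 2: 150 * 0.967 = 145
Group 3: 151 * 0.97 = 146
Group 4: 307 * 0.967 = 297
Group 5: 308 * 0.979 + 1036 * 0.444 = 302 + 460 = 762
End of period: [72, 145, 146, 297, 762]
Total: 2870 → 1422; change = -1448; percentage change = -50.5%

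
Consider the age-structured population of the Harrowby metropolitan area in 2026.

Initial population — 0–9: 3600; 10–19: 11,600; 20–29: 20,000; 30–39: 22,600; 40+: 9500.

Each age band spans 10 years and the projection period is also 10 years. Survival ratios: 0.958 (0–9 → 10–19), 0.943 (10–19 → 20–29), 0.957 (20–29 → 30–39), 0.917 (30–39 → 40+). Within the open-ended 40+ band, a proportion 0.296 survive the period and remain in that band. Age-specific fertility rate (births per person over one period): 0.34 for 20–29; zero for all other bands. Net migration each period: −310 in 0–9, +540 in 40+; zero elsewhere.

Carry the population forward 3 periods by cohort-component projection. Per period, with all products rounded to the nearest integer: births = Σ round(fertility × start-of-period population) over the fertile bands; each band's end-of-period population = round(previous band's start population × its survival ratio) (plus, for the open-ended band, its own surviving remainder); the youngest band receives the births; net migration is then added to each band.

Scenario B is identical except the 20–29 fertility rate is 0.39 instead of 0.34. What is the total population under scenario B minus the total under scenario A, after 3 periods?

1589

Let band 1 be 0–9 through band 5 = 40+.
— Period 1 —
Births: 20000 × 0.34 = 6800
Band 2: 3600 × 0.958 = 3449
Band 3: 11600 × 0.943 = 10939
Band 4: 20000 × 0.957 = 19140
Band 5: 22600 × 0.917 + 9500 × 0.296 = 20724 + 2812 = 23536
Net migration: Band 1 − 310 → 6490; Band 5 + 540 → 24076
→ [6490, 3449, 10939, 19140, 24076]
— Period 2 —
Births: 10939 × 0.34 = 3719
Band 2: 6490 × 0.958 = 6217
Band 3: 3449 × 0.943 = 3252
Band 4: 10939 × 0.957 = 10469
Band 5: 19140 × 0.917 + 24076 × 0.296 = 17551 + 7126 = 24677
Net migration: Band 1 − 310 → 3409; Band 5 + 540 → 25217
→ [3409, 6217, 3252, 10469, 25217]
— Period 3 —
Births: 3252 × 0.34 = 1106
Band 2: 3409 × 0.958 = 3266
Band 3: 6217 × 0.943 = 5863
Band 4: 3252 × 0.957 = 3112
Band 5: 10469 × 0.917 + 25217 × 0.296 = 9600 + 7464 = 17064
Net migration: Band 1 − 310 → 796; Band 5 + 540 → 17604
→ [796, 3266, 5863, 3112, 17604]
Scenario A total after 3 periods: 30641
Scenario B projection —
— Period 1 —
Births: 20000 × 0.39 = 7800
Band 2: 3600 × 0.958 = 3449
Band 3: 11600 × 0.943 = 10939
Band 4: 20000 × 0.957 = 19140
Band 5: 22600 × 0.917 + 9500 × 0.296 = 20724 + 2812 = 23536
Net migration: Band 1 − 310 → 7490; Band 5 + 540 → 24076
→ [7490, 3449, 10939, 19140, 24076]
— Period 2 —
Births: 10939 × 0.39 = 4266
Band 2: 7490 × 0.958 = 7175
Band 3: 3449 × 0.943 = 3252
Band 4: 10939 × 0.957 = 10469
Band 5: 19140 × 0.917 + 24076 × 0.296 = 17551 + 7126 = 24677
Net migration: Band 1 − 310 → 3956; Band 5 + 540 → 25217
→ [3956, 7175, 3252, 10469, 25217]
— Period 3 —
Births: 3252 × 0.39 = 1268
Band 2: 3956 × 0.958 = 3790
Band 3: 7175 × 0.943 = 6766
Band 4: 3252 × 0.957 = 3112
Band 5: 10469 × 0.917 + 25217 × 0.296 = 9600 + 7464 = 17064
Net migration: Band 1 − 310 → 958; Band 5 + 540 → 17604
→ [958, 3790, 6766, 3112, 17604]
Scenario B total after 3 periods: 32230
Difference B − A = 32230 − 30641 = 1589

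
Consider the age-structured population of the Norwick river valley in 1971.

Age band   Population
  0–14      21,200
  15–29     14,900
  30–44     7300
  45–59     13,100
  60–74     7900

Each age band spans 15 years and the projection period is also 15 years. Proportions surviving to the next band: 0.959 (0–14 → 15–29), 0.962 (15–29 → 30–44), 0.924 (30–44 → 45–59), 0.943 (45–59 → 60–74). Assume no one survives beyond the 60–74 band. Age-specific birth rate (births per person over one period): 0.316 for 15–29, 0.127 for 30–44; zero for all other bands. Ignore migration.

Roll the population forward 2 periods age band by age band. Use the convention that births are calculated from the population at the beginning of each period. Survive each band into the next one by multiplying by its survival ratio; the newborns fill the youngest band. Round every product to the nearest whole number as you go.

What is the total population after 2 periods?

Call the groups 1 to 5, youngest first.
Period 1:
Births: 14900 × 0.316 = 4708  |  7300 × 0.127 = 927 → total 5635
Group 2: 21200 × 0.959 = 20331
Group 3: 14900 × 0.962 = 14334
Group 4: 7300 × 0.924 = 6745
Group 5: 13100 × 0.943 = 12353
End of period: [5635, 20331, 14334, 6745, 12353]
Period 2:
Births: 20331 × 0.316 = 6425  |  14334 × 0.127 = 1820 → total 8245
Group 2: 5635 × 0.959 = 5404
Group 3: 20331 × 0.962 = 19558
Group 4: 14334 × 0.924 = 13245
Group 5: 6745 × 0.943 = 6361
End of period: [8245, 5404, 19558, 13245, 6361]
Total after period 2: 8245 + 5404 + 19558 + 13245 + 6361 = 52813

52813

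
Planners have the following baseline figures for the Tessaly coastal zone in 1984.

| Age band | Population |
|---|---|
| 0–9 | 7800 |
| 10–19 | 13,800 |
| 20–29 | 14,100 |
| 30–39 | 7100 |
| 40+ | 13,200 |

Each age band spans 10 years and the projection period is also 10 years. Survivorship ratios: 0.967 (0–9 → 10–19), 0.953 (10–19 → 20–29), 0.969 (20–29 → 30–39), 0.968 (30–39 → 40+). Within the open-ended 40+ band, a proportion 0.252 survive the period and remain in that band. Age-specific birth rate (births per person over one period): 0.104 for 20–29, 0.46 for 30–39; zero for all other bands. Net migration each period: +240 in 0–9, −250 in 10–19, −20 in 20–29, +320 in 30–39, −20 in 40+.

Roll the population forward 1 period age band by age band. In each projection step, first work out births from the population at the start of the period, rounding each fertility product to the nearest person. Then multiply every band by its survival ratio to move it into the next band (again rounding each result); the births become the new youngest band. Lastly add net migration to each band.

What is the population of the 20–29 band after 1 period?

13131

After projecting period 1:
Births: 14100 * 0.104 = 1466 ; 7100 * 0.46 = 3266 → total 4732
10–19: 7800 * 0.967 = 7543
20–29: 13800 * 0.953 = 13151
30–39: 14100 * 0.969 = 13663
40+: 7100 * 0.968 + 13200 * 0.252 = 6873 + 3326 = 10199
Net migration: 0–9 + 240 → 4972; 10–19 − 250 → 7293; 20–29 − 20 → 13131; 30–39 + 320 → 13983; 40+ − 20 → 10179
Population now: 0–9=4972, 10–19=7293, 20–29=13131, 30–39=13983, 40+=10179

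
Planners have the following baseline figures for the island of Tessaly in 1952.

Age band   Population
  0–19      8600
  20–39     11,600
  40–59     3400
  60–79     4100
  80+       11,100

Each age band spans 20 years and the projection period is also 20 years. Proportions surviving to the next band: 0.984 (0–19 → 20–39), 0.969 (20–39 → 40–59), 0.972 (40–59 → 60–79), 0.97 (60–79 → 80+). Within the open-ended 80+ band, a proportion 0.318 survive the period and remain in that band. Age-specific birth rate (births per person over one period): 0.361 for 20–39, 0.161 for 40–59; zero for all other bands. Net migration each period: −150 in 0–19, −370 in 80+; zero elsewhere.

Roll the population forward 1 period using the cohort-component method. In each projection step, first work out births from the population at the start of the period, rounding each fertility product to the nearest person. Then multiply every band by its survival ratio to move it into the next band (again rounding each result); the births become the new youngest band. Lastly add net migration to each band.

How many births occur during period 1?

— Period 1 —
Births: 11600 * 0.361 = 4188 ; 3400 * 0.161 = 547 — total 4735
20–39: 8600 * 0.984 = 8462
40–59: 11600 * 0.969 = 11240
60–79: 3400 * 0.972 = 3305
80+: 4100 * 0.97 + 11100 * 0.318 = 3977 + 3530 = 7507
Net migration: 0–19 − 150 → 4585; 80+ − 370 → 7137
→ [4585, 8462, 11240, 3305, 7137]

4735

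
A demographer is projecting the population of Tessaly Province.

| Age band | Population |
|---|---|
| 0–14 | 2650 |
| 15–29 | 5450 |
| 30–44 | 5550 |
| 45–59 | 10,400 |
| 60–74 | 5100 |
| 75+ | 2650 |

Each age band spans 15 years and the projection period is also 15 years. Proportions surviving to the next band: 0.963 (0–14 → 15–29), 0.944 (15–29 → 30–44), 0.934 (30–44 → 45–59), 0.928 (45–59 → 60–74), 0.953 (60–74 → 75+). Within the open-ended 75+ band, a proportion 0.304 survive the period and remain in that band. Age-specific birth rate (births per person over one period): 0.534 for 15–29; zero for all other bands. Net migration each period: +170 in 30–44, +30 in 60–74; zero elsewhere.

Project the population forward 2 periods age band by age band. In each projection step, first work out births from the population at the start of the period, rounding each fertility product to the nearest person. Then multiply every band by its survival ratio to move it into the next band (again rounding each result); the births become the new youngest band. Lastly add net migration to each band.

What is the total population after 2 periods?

27497

Let group 1 be 0–14 through group 6 = 75+.
Period 1.
Births: 5450 * 0.534 = 2910
Group 2: 2650 * 0.963 = 2552
Group 3: 5450 * 0.944 = 5145
Group 4: 5550 * 0.934 = 5184
Group 5: 10400 * 0.928 = 9651
Group 6: 5100 * 0.953 + 2650 * 0.304 = 4860 + 806 = 5666
Net migration: Group 3 + 170 → 5315; Group 5 + 30 → 9681
→ [2910, 2552, 5315, 5184, 9681, 5666]
Period 2.
Births: 2552 * 0.534 = 1363
Group 2: 2910 * 0.963 = 2802
Group 3: 2552 * 0.944 = 2409
Group 4: 5315 * 0.934 = 4964
Group 5: 5184 * 0.928 = 4811
Group 6: 9681 * 0.953 + 5666 * 0.304 = 9226 + 1722 = 10948
Net migration: Group 3 + 170 → 2579; Group 5 + 30 → 4841
→ [1363, 2802, 2579, 4964, 4841, 10948]
Total after period 2: 1363 + 2802 + 2579 + 4964 + 4841 + 10948 = 27497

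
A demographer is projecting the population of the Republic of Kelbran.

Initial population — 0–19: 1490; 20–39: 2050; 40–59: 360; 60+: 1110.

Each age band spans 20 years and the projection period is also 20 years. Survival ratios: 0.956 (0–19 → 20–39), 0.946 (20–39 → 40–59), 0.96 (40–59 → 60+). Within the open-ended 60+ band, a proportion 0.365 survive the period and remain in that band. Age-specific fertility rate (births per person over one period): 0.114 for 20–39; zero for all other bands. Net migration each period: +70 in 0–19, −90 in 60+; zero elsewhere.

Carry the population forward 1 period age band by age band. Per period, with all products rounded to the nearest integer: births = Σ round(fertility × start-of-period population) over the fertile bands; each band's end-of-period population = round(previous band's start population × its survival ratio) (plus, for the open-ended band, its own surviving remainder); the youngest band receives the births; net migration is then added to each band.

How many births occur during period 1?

Numbering the bands 1..4 from youngest to oldest:
— Period 1 —
Births: 2050 × 0.114 = 234
Band 2: 1490 × 0.956 = 1424
Band 3: 2050 × 0.946 = 1939
Band 4: 360 × 0.96 + 1110 × 0.365 = 346 + 405 = 751
Net migration: Band 1 + 70 → 304; Band 4 − 90 → 661
Giving 304 / 1424 / 1939 / 661.

234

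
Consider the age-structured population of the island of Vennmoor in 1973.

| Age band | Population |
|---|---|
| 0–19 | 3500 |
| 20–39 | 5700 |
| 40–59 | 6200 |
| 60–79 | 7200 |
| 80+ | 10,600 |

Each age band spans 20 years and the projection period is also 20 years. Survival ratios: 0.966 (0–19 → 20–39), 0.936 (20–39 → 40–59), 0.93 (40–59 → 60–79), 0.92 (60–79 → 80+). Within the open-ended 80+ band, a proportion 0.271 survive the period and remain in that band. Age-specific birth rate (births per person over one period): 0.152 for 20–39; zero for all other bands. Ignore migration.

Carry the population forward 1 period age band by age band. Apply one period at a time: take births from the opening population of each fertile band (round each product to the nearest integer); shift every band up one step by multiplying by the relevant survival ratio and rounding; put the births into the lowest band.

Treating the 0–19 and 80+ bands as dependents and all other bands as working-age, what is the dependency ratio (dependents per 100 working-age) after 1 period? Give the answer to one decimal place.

71.6

[period 1]
Births: 5700 × 0.152 = 866
20–39: 3500 × 0.966 = 3381
40–59: 5700 × 0.936 = 5335
60–79: 6200 × 0.93 = 5766
80+: 7200 × 0.92 + 10600 × 0.271 = 6624 + 2873 = 9497
→ [866, 3381, 5335, 5766, 9497]
Dependents (band 0–19 + band 80+) = 866 + 9497 = 10363; working-age = 14482; ratio = 10363/14482 × 100 = 71.6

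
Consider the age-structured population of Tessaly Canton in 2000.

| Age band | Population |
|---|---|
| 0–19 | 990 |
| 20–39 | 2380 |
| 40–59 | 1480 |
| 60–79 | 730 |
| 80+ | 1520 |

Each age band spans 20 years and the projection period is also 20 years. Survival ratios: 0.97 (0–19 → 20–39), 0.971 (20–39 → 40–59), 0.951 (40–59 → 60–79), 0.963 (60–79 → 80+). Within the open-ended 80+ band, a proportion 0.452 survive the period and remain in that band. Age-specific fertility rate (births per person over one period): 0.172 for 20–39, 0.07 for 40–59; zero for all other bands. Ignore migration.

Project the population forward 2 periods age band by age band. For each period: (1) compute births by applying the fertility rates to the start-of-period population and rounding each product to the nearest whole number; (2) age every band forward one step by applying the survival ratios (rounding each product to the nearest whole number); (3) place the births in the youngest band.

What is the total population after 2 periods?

5938

Call the groups 1 to 5, youngest first.
After projecting period 1:
Births: 2380 × 0.172 = 409 ; 1480 × 0.07 = 104 — total 513
Group 2: 990 × 0.97 = 960
Group 3: 2380 × 0.971 = 2311
Group 4: 1480 × 0.951 = 1407
Group 5: 730 × 0.963 + 1520 × 0.452 = 703 + 687 = 1390
End of period: [513, 960, 2311, 1407, 1390]
After projecting period 2:
Births: 960 × 0.172 = 165 ; 2311 × 0.07 = 162 — total 327
Group 2: 513 × 0.97 = 498
Group 3: 960 × 0.971 = 932
Group 4: 2311 × 0.951 = 2198
Group 5: 1407 × 0.963 + 1390 × 0.452 = 1355 + 628 = 1983
End of period: [327, 498, 932, 2198, 1983]
Total after period 2: 327 + 498 + 932 + 2198 + 1983 = 5938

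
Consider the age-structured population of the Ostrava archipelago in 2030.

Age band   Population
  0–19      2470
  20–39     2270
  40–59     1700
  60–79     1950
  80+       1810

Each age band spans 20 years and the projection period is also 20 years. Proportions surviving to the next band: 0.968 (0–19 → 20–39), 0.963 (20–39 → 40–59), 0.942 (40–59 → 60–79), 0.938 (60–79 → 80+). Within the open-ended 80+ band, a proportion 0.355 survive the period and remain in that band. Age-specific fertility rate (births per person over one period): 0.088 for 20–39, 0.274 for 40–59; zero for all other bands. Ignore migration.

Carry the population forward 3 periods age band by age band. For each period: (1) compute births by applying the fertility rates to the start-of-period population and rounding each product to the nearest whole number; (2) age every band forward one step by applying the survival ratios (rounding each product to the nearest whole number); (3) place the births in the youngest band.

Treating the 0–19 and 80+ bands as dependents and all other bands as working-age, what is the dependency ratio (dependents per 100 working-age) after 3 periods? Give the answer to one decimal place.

96.9

Period 1:
Births: 2270 × 0.088 = 200  |  1700 × 0.274 = 466 → 666
20–39: 2470 × 0.968 = 2391
40–59: 2270 × 0.963 = 2186
60–79: 1700 × 0.942 = 1601
80+: 1950 × 0.938 + 1810 × 0.355 = 1829 + 643 = 2472
Population now: 0–19=666, 20–39=2391, 40–59=2186, 60–79=1601, 80+=2472
Period 2:
Births: 2391 × 0.088 = 210  |  2186 × 0.274 = 599 → 809
20–39: 666 × 0.968 = 645
40–59: 2391 × 0.963 = 2303
60–79: 2186 × 0.942 = 2059
80+: 1601 × 0.938 + 2472 × 0.355 = 1502 + 878 = 2380
Population now: 0–19=809, 20–39=645, 40–59=2303, 60–79=2059, 80+=2380
Period 3:
Births: 645 × 0.088 = 57  |  2303 × 0.274 = 631 → 688
20–39: 809 × 0.968 = 783
40–59: 645 × 0.963 = 621
60–79: 2303 × 0.942 = 2169
80+: 2059 × 0.938 + 2380 × 0.355 = 1931 + 845 = 2776
Population now: 0–19=688, 20–39=783, 40–59=621, 60–79=2169, 80+=2776
Dependents (band 0–19 + band 80+) = 688 + 2776 = 3464; working-age = 3573; ratio = 3464/3573 × 100 = 96.9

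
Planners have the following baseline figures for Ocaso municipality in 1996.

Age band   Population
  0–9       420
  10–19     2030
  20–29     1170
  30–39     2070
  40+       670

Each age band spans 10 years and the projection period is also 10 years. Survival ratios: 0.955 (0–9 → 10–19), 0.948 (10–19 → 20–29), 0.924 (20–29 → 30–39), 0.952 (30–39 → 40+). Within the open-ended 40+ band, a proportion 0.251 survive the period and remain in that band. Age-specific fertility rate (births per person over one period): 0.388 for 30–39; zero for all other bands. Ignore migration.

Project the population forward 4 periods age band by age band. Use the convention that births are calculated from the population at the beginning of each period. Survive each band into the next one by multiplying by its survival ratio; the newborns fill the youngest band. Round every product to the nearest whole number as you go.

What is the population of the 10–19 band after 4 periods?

After projecting period 1:
Births: 2070 × 0.388 = 803
10–19: 420 × 0.955 = 401
20–29: 2030 × 0.948 = 1924
30–39: 1170 × 0.924 = 1081
40+: 2070 × 0.952 + 670 × 0.251 = 1971 + 168 = 2139
Giving 803 / 401 / 1924 / 1081 / 2139.
After projecting period 2:
Births: 1081 × 0.388 = 419
10–19: 803 × 0.955 = 767
20–29: 401 × 0.948 = 380
30–39: 1924 × 0.924 = 1778
40+: 1081 × 0.952 + 2139 × 0.251 = 1029 + 537 = 1566
Giving 419 / 767 / 380 / 1778 / 1566.
After projecting period 3:
Births: 1778 × 0.388 = 690
10–19: 419 × 0.955 = 400
20–29: 767 × 0.948 = 727
30–39: 380 × 0.924 = 351
40+: 1778 × 0.952 + 1566 × 0.251 = 1693 + 393 = 2086
Giving 690 / 400 / 727 / 351 / 2086.
After projecting period 4:
Births: 351 × 0.388 = 136
10–19: 690 × 0.955 = 659
20–29: 400 × 0.948 = 379
30–39: 727 × 0.924 = 672
40+: 351 × 0.952 + 2086 × 0.251 = 334 + 524 = 858
Giving 136 / 659 / 379 / 672 / 858.

659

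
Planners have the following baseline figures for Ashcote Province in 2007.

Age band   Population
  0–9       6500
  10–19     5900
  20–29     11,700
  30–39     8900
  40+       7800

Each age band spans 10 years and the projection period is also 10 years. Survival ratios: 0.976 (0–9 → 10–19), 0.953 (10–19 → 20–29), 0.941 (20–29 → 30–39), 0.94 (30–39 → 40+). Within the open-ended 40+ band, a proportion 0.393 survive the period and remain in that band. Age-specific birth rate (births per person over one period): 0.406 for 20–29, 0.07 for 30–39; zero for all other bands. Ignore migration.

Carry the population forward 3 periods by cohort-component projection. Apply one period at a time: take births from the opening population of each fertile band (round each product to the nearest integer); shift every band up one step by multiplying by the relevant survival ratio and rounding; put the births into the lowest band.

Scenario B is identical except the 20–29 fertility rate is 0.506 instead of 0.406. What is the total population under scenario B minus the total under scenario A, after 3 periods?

2240

Numbering the bands 1..5 from youngest to oldest:
After projecting period 1:
Births: 11700 * 0.406 = 4750, 8900 * 0.07 = 623 → total 5373
Band 2: 6500 * 0.976 = 6344
Band 3: 5900 * 0.953 = 5623
Band 4: 11700 * 0.941 = 11010
Band 5: 8900 * 0.94 + 7800 * 0.393 = 8366 + 3065 = 11431
End of period: [5373, 6344, 5623, 11010, 11431]
After projecting period 2:
Births: 5623 * 0.406 = 2283, 11010 * 0.07 = 771 → total 3054
Band 2: 5373 * 0.976 = 5244
Band 3: 6344 * 0.953 = 6046
Band 4: 5623 * 0.941 = 5291
Band 5: 11010 * 0.94 + 11431 * 0.393 = 10349 + 4492 = 14841
End of period: [3054, 5244, 6046, 5291, 14841]
After projecting period 3:
Births: 6046 * 0.406 = 2455, 5291 * 0.07 = 370 → total 2825
Band 2: 3054 * 0.976 = 2981
Band 3: 5244 * 0.953 = 4998
Band 4: 6046 * 0.941 = 5689
Band 5: 5291 * 0.94 + 14841 * 0.393 = 4974 + 5833 = 10807
End of period: [2825, 2981, 4998, 5689, 10807]
Scenario A total after 3 periods: 27300
Scenario B projection —
After projecting period 1:
Births: 11700 * 0.506 = 5920, 8900 * 0.07 = 623 → total 6543
Band 2: 6500 * 0.976 = 6344
Band 3: 5900 * 0.953 = 5623
Band 4: 11700 * 0.941 = 11010
Band 5: 8900 * 0.94 + 7800 * 0.393 = 8366 + 3065 = 11431
End of period: [6543, 6344, 5623, 11010, 11431]
After projecting period 2:
Births: 5623 * 0.506 = 2845, 11010 * 0.07 = 771 → total 3616
Band 2: 6543 * 0.976 = 6386
Band 3: 6344 * 0.953 = 6046
Band 4: 5623 * 0.941 = 5291
Band 5: 11010 * 0.94 + 11431 * 0.393 = 10349 + 4492 = 14841
End of period: [3616, 6386, 6046, 5291, 14841]
After projecting period 3:
Births: 6046 * 0.506 = 3059, 5291 * 0.07 = 370 → total 3429
Band 2: 3616 * 0.976 = 3529
Band 3: 6386 * 0.953 = 6086
Band 4: 6046 * 0.941 = 5689
Band 5: 5291 * 0.94 + 14841 * 0.393 = 4974 + 5833 = 10807
End of period: [3429, 3529, 6086, 5689, 10807]
Scenario B total after 3 periods: 29540
Difference B − A = 29540 − 27300 = 2240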